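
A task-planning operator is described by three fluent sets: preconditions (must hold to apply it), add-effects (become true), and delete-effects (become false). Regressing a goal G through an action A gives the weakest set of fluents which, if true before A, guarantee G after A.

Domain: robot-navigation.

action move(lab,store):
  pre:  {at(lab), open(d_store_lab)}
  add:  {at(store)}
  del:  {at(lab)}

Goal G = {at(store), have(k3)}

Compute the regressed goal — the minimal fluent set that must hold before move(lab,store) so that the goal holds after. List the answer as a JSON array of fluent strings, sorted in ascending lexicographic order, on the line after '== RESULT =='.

Regress:
  G ∩ del = {}  (empty — regression defined)
  G \ add = {at(store), have(k3)} \ {at(store)} = {have(k3)}
  ∪ pre   = {have(k3)} ∪ {at(lab), open(d_store_lab)}
          = {at(lab), have(k3), open(d_store_lab)}

== RESULT ==
["at(lab)", "have(k3)", "open(d_store_lab)"]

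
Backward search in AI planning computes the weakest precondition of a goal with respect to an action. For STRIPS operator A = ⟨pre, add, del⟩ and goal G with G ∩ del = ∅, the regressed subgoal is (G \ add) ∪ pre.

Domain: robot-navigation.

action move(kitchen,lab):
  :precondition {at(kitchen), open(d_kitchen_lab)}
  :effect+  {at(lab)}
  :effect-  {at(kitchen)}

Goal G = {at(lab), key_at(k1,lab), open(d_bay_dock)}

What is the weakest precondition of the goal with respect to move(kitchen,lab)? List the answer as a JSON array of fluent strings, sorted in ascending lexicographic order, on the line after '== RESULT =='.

Compute (G \ add) ∪ pre:
  G ∩ del = {}  (empty — regression defined)
  G \ add = {at(lab), key_at(k1,lab), open(d_bay_dock)} \ {at(lab)} = {key_at(k1,lab), open(d_bay_dock)}
  ∪ pre   = {key_at(k1,lab), open(d_bay_dock)} ∪ {at(kitchen), open(d_kitchen_lab)}
          = {at(kitchen), key_at(k1,lab), open(d_bay_dock), open(d_kitchen_lab)}

== RESULT ==
["at(kitchen)", "key_at(k1,lab)", "open(d_bay_dock)", "open(d_kitchen_lab)"]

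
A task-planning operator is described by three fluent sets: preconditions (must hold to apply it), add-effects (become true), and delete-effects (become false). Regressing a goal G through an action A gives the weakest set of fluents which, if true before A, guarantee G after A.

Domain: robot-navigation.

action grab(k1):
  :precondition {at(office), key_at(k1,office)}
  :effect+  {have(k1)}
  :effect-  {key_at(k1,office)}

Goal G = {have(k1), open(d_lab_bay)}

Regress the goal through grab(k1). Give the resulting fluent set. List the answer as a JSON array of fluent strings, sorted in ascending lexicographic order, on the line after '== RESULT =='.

Compute (G \ add) ∪ pre:
  G ∩ del = {}  (empty — regression defined)
  G \ add = {have(k1), open(d_lab_bay)} \ {have(k1)} = {open(d_lab_bay)}
  ∪ pre   = {open(d_lab_bay)} ∪ {at(office), key_at(k1,office)}
          = {at(office), key_at(k1,office), open(d_lab_bay)}

== RESULT ==
["at(office)", "key_at(k1,office)", "open(d_lab_bay)"]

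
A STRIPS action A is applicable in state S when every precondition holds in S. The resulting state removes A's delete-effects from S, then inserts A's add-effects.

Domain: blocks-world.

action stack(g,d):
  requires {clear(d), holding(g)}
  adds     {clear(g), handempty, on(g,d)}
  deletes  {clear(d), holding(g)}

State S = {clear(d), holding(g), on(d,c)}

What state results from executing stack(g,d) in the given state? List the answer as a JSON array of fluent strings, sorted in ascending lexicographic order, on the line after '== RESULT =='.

Compute (S \ del) ∪ add:
  pre ⊆ S: {clear(d), holding(g)} ⊆ S  — applicable
  S \ del = {on(d,c)}
  ∪ add   = {clear(g), handempty, on(d,c), on(g,d)}

== RESULT ==
["clear(g)", "handempty", "on(d,c)", "on(g,d)"]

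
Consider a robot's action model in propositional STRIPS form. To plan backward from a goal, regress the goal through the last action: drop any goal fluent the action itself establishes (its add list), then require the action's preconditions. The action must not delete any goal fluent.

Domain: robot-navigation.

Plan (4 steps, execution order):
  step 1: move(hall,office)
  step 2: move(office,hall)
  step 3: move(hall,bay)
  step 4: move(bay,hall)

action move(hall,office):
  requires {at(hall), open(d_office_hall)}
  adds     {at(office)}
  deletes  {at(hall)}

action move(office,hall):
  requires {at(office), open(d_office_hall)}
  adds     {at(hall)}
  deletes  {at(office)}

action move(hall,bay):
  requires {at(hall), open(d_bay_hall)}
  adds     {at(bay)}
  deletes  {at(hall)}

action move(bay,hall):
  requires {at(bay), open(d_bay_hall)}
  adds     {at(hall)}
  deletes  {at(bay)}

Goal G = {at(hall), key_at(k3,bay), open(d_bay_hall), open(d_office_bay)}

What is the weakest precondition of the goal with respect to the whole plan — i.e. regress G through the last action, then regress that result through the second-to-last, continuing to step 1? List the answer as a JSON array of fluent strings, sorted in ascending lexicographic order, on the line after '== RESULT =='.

Work backward from the goal:
  through step 4 (move(bay,hall)): drop {at(hall)}, keep {key_at(k3,bay), open(d_bay_hall), open(d_office_bay)}, require {at(bay), open(d_bay_hall)}
    → {at(bay), key_at(k3,bay), open(d_bay_hall), open(d_office_bay)}
  through step 3 (move(hall,bay)): drop {at(bay)}, keep {key_at(k3,bay), open(d_bay_hall), open(d_office_bay)}, require {at(hall), open(d_bay_hall)}
    → {at(hall), key_at(k3,bay), open(d_bay_hall), open(d_office_bay)}
  through step 2 (move(office,hall)): drop {at(hall)}, keep {key_at(k3,bay), open(d_bay_hall), open(d_office_bay)}, require {at(office), open(d_office_hall)}
    → {at(office), key_at(k3,bay), open(d_bay_hall), open(d_office_bay), open(d_office_hall)}
  through step 1 (move(hall,office)): drop {at(office)}, keep {key_at(k3,bay), open(d_bay_hall), open(d_office_bay), open(d_office_hall)}, require {at(hall), open(d_office_hall)}
    → {at(hall), key_at(k3,bay), open(d_bay_hall), open(d_office_bay), open(d_office_hall)}

== RESULT ==
["at(hall)", "key_at(k3,bay)", "open(d_bay_hall)", "open(d_office_bay)", "open(d_office_hall)"]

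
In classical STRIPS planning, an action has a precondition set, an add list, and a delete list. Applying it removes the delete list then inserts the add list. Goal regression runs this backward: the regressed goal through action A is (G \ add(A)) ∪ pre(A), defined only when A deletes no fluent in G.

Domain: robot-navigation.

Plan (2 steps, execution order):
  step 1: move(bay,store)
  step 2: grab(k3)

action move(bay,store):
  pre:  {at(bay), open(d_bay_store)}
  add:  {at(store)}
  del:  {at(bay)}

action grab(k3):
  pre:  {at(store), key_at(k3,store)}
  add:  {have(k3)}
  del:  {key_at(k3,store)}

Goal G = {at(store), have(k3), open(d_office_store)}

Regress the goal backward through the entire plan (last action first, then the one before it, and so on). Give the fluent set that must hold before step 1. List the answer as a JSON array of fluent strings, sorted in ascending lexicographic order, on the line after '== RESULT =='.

Work backward from the goal:
  through step 2 (grab(k3)): drop {have(k3)}, keep {at(store), open(d_office_store)}, require {at(store), key_at(k3,store)}
    → {at(store), key_at(k3,store), open(d_office_store)}
  through step 1 (move(bay,store)): drop {at(store)}, keep {key_at(k3,store), open(d_office_store)}, require {at(bay), open(d_bay_store)}
    → {at(bay), key_at(k3,store), open(d_bay_store), open(d_office_store)}

== RESULT ==
["at(bay)", "key_at(k3,store)", "open(d_bay_store)", "open(d_office_store)"]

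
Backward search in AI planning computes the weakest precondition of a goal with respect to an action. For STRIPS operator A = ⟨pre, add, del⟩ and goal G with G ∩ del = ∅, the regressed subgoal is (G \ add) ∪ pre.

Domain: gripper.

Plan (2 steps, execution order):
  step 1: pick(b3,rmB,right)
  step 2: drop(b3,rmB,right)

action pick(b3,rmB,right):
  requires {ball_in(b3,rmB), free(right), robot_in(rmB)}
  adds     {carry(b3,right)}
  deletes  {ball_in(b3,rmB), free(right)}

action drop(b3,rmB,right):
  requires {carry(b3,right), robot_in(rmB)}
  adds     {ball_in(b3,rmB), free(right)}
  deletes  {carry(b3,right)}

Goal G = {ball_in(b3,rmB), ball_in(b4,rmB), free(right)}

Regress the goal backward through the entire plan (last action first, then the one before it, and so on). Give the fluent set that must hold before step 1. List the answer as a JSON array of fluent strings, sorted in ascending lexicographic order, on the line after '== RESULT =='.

Work backward from the goal:
  through step 2 (drop(b3,rmB,right)): drop {ball_in(b3,rmB), free(right)}, keep {ball_in(b4,rmB)}, require {carry(b3,right), robot_in(rmB)}
    → {ball_in(b4,rmB), carry(b3,right), robot_in(rmB)}
  through step 1 (pick(b3,rmB,right)): drop {carry(b3,right)}, keep {ball_in(b4,rmB), robot_in(rmB)}, require {ball_in(b3,rmB), free(right), robot_in(rmB)}
    → {ball_in(b3,rmB), ball_in(b4,rmB), free(right), robot_in(rmB)}

== RESULT ==
["ball_in(b3,rmB)", "ball_in(b4,rmB)", "free(right)", "robot_in(rmB)"]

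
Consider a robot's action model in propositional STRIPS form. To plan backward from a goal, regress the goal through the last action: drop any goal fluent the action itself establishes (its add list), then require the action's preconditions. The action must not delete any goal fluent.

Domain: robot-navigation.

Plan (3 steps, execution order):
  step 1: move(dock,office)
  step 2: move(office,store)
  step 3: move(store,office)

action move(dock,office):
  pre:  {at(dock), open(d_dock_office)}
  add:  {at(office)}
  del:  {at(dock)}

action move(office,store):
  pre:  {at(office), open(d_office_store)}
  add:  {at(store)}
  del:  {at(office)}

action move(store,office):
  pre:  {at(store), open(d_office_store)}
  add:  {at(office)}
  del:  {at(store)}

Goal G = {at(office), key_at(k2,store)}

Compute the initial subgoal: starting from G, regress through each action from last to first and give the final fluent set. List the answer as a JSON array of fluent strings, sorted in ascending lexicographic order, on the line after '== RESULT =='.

Work backward from the goal:
  through step 3 (move(store,office)): drop {at(office)}, keep {key_at(k2,store)}, require {at(store), open(d_office_store)}
    → {at(store), key_at(k2,store), open(d_office_store)}
  through step 2 (move(office,store)): drop {at(store)}, keep {key_at(k2,store), open(d_office_store)}, require {at(office), open(d_office_store)}
    → {at(office), key_at(k2,store), open(d_office_store)}
  through step 1 (move(dock,office)): drop {at(office)}, keep {key_at(k2,store), open(d_office_store)}, require {at(dock), open(d_dock_office)}
    → {at(dock), key_at(k2,store), open(d_dock_office), open(d_office_store)}

== RESULT ==
["at(dock)", "key_at(k2,store)", "open(d_dock_office)", "open(d_office_store)"]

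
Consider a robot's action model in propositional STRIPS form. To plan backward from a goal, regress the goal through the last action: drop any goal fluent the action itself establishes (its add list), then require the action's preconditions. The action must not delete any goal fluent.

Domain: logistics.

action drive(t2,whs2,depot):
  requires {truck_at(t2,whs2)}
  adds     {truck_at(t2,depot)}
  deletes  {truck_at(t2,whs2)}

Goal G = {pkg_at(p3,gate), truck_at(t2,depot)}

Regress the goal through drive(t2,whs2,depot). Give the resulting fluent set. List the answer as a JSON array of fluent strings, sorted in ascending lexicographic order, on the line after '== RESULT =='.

Compute (G \ add) ∪ pre:
  G ∩ del = {}  (empty — regression defined)
  G \ add = {pkg_at(p3,gate), truck_at(t2,depot)} \ {truck_at(t2,depot)} = {pkg_at(p3,gate)}
  ∪ pre   = {pkg_at(p3,gate)} ∪ {truck_at(t2,whs2)}
          = {pkg_at(p3,gate), truck_at(t2,whs2)}

== RESULT ==
["pkg_at(p3,gate)", "truck_at(t2,whs2)"]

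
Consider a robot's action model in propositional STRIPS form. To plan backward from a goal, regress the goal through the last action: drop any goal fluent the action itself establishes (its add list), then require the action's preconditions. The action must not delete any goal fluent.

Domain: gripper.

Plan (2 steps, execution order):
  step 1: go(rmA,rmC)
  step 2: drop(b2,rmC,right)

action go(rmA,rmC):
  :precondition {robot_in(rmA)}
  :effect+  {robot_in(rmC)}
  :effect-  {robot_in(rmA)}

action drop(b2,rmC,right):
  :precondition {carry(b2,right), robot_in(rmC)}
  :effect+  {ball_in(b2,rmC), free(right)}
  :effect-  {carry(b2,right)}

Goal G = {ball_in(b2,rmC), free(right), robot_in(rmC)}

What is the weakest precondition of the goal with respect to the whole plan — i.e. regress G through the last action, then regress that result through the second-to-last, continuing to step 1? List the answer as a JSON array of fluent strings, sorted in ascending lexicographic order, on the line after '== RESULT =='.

Work backward from the goal:
  through step 2 (drop(b2,rmC,right)): drop {ball_in(b2,rmC), free(right)}, keep {robot_in(rmC)}, require {carry(b2,right), robot_in(rmC)}
    → {carry(b2,right), robot_in(rmC)}
  through step 1 (go(rmA,rmC)): drop {robot_in(rmC)}, keep {carry(b2,right)}, require {robot_in(rmA)}
    → {carry(b2,right), robot_in(rmA)}

== RESULT ==
["carry(b2,right)", "robot_in(rmA)"]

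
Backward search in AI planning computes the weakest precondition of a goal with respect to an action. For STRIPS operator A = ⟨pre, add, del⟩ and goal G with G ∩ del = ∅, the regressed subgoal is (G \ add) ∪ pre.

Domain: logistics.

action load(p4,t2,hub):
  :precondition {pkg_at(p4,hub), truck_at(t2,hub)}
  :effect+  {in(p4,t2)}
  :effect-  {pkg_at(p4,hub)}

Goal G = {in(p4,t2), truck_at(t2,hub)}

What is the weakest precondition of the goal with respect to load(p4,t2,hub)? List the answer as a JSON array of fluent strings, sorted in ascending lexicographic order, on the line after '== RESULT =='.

Regress:
  G ∩ del = {}  (empty — regression defined)
  G \ add = {in(p4,t2), truck_at(t2,hub)} \ {in(p4,t2)} = {truck_at(t2,hub)}
  ∪ pre   = {truck_at(t2,hub)} ∪ {pkg_at(p4,hub), truck_at(t2,hub)}
          = {pkg_at(p4,hub), truck_at(t2,hub)}

== RESULT ==
["pkg_at(p4,hub)", "truck_at(t2,hub)"]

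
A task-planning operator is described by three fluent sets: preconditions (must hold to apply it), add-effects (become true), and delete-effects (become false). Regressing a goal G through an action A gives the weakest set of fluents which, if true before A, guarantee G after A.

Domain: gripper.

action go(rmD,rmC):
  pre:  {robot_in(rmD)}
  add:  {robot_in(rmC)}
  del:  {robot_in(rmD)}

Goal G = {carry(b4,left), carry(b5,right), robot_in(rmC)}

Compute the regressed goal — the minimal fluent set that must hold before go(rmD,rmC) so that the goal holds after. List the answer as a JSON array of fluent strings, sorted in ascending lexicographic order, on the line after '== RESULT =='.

Compute (G \ add) ∪ pre:
  G ∩ del = {}  (empty — regression defined)
  G \ add = {carry(b4,left), carry(b5,right), robot_in(rmC)} \ {robot_in(rmC)} = {carry(b4,left), carry(b5,right)}
  ∪ pre   = {carry(b4,left), carry(b5,right)} ∪ {robot_in(rmD)}
          = {carry(b4,left), carry(b5,right), robot_in(rmD)}

== RESULT ==
["carry(b4,left)", "carry(b5,right)", "robot_in(rmD)"]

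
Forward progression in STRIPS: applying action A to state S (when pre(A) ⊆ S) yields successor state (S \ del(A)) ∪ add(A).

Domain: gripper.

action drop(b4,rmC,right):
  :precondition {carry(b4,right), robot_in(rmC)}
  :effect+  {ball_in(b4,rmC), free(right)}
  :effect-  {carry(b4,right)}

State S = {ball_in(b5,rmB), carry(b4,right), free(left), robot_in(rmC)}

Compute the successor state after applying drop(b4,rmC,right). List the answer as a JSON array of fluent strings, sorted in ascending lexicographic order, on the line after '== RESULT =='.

Compute (S \ del) ∪ add:
  pre ⊆ S: {carry(b4,right), robot_in(rmC)} ⊆ S  — applicable
  S \ del = {ball_in(b5,rmB), free(left), robot_in(rmC)}
  ∪ add   = {ball_in(b4,rmC), ball_in(b5,rmB), free(left), free(right), robot_in(rmC)}

== RESULT ==
["ball_in(b4,rmC)", "ball_in(b5,rmB)", "free(left)", "free(right)", "robot_in(rmC)"]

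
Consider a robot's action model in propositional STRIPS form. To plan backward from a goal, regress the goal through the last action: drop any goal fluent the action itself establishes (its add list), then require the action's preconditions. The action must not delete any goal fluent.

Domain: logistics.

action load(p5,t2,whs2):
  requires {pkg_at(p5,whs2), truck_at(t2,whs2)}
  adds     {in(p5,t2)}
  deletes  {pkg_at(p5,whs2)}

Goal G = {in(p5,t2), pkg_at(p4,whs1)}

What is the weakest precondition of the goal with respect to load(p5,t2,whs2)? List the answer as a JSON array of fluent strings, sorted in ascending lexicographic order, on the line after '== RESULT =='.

Compute (G \ add) ∪ pre:
  G ∩ del = {}  (empty — regression defined)
  G \ add = {in(p5,t2), pkg_at(p4,whs1)} \ {in(p5,t2)} = {pkg_at(p4,whs1)}
  ∪ pre   = {pkg_at(p4,whs1)} ∪ {pkg_at(p5,whs2), truck_at(t2,whs2)}
          = {pkg_at(p4,whs1), pkg_at(p5,whs2), truck_at(t2,whs2)}

== RESULT ==
["pkg_at(p4,whs1)", "pkg_at(p5,whs2)", "truck_at(t2,whs2)"]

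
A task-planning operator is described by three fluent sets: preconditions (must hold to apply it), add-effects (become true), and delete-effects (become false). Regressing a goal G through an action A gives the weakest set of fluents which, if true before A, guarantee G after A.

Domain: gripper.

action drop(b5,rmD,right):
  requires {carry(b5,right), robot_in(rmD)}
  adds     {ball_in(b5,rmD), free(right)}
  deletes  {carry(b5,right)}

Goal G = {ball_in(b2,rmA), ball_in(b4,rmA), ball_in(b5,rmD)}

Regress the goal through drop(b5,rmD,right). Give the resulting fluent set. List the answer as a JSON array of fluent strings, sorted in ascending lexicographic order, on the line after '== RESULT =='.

Regress:
  G ∩ del = {}  (empty — regression defined)
  G \ add = {ball_in(b2,rmA), ball_in(b4,rmA), ball_in(b5,rmD)} \ {ball_in(b5,rmD), free(right)} = {ball_in(b2,rmA), ball_in(b4,rmA)}
  ∪ pre   = {ball_in(b2,rmA), ball_in(b4,rmA)} ∪ {carry(b5,right), robot_in(rmD)}
          = {ball_in(b2,rmA), ball_in(b4,rmA), carry(b5,right), robot_in(rmD)}

== RESULT ==
["ball_in(b2,rmA)", "ball_in(b4,rmA)", "carry(b5,right)", "robot_in(rmD)"]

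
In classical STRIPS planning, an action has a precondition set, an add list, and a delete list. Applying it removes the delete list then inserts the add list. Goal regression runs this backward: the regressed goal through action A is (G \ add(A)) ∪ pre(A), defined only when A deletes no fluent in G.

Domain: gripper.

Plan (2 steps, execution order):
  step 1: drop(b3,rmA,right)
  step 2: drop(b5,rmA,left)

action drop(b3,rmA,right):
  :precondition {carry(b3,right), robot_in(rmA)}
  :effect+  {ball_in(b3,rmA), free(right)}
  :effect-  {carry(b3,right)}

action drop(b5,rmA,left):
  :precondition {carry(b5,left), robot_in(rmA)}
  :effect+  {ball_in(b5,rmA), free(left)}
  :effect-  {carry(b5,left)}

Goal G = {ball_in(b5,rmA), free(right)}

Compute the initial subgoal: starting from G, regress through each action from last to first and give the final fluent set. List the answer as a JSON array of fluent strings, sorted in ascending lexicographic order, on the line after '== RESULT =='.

Work backward from the goal:
  through step 2 (drop(b5,rmA,left)): drop {ball_in(b5,rmA)}, keep {free(right)}, require {carry(b5,left), robot_in(rmA)}
    → {carry(b5,left), free(right), robot_in(rmA)}
  through step 1 (drop(b3,rmA,right)): drop {free(right)}, keep {carry(b5,left), robot_in(rmA)}, require {carry(b3,right), robot_in(rmA)}
    → {carry(b3,right), carry(b5,left), robot_in(rmA)}

== RESULT ==
["carry(b3,right)", "carry(b5,left)", "robot_in(rmA)"]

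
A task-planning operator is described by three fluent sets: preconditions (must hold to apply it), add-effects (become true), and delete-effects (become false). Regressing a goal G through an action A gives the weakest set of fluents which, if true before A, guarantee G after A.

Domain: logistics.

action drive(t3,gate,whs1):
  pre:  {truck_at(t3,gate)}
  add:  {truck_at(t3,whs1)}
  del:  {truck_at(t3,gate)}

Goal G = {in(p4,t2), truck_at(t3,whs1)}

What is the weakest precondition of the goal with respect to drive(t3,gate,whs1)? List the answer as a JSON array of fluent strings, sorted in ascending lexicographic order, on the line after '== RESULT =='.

Regress:
  G ∩ del = {}  (empty — regression defined)
  G \ add = {in(p4,t2), truck_at(t3,whs1)} \ {truck_at(t3,whs1)} = {in(p4,t2)}
  ∪ pre   = {in(p4,t2)} ∪ {truck_at(t3,gate)}
          = {in(p4,t2), truck_at(t3,gate)}

== RESULT ==
["in(p4,t2)", "truck_at(t3,gate)"]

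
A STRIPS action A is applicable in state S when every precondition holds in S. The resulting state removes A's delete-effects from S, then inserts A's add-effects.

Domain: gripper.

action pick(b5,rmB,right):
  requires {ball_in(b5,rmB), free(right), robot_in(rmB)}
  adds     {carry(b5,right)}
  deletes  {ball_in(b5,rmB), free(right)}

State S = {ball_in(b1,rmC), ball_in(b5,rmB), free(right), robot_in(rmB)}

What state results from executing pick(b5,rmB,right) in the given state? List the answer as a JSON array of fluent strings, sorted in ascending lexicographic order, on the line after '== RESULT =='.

Compute (S \ del) ∪ add:
  pre ⊆ S: {ball_in(b5,rmB), free(right), robot_in(rmB)} ⊆ S  — applicable
  S \ del = {ball_in(b1,rmC), robot_in(rmB)}
  ∪ add   = {ball_in(b1,rmC), carry(b5,right), robot_in(rmB)}

== RESULT ==
["ball_in(b1,rmC)", "carry(b5,right)", "robot_in(rmB)"]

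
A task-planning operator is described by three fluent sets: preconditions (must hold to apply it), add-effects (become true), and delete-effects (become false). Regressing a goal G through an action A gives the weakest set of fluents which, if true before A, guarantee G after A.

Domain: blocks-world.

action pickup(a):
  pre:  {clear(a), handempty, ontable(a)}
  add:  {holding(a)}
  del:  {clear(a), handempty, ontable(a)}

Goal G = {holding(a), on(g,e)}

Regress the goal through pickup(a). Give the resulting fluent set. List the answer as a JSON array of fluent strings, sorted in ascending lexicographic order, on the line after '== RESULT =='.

Regress:
  G ∩ del = {}  (empty — regression defined)
  G \ add = {holding(a), on(g,e)} \ {holding(a)} = {on(g,e)}
  ∪ pre   = {on(g,e)} ∪ {clear(a), handempty, ontable(a)}
          = {clear(a), handempty, on(g,e), ontable(a)}

== RESULT ==
["clear(a)", "handempty", "on(g,e)", "ontable(a)"]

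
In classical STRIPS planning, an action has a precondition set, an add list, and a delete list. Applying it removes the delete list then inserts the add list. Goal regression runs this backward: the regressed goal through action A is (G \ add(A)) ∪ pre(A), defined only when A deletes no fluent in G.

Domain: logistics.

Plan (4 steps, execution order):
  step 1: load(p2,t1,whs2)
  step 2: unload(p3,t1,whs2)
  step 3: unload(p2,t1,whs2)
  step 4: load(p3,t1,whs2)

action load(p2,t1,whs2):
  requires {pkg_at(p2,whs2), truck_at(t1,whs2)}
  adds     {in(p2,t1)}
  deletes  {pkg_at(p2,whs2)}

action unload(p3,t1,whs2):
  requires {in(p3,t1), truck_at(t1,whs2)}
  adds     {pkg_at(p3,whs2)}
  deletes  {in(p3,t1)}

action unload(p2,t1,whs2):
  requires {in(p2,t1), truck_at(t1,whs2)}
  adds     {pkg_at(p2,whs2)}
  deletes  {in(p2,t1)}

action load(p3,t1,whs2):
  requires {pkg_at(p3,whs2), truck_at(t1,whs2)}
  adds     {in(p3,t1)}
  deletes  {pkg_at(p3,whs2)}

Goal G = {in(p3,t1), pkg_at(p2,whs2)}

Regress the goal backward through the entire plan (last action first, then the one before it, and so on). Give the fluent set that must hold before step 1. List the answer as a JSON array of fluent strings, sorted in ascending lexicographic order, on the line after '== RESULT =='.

Work backward from the goal:
  through step 4 (load(p3,t1,whs2)): drop {in(p3,t1)}, keep {pkg_at(p2,whs2)}, require {pkg_at(p3,whs2), truck_at(t1,whs2)}
    → {pkg_at(p2,whs2), pkg_at(p3,whs2), truck_at(t1,whs2)}
  through step 3 (unload(p2,t1,whs2)): drop {pkg_at(p2,whs2)}, keep {pkg_at(p3,whs2), truck_at(t1,whs2)}, require {in(p2,t1), truck_at(t1,whs2)}
    → {in(p2,t1), pkg_at(p3,whs2), truck_at(t1,whs2)}
  through step 2 (unload(p3,t1,whs2)): drop {pkg_at(p3,whs2)}, keep {in(p2,t1), truck_at(t1,whs2)}, require {in(p3,t1), truck_at(t1,whs2)}
    → {in(p2,t1), in(p3,t1), truck_at(t1,whs2)}
  through step 1 (load(p2,t1,whs2)): drop {in(p2,t1)}, keep {in(p3,t1), truck_at(t1,whs2)}, require {pkg_at(p2,whs2), truck_at(t1,whs2)}
    → {in(p3,t1), pkg_at(p2,whs2), truck_at(t1,whs2)}

== RESULT ==
["in(p3,t1)", "pkg_at(p2,whs2)", "truck_at(t1,whs2)"]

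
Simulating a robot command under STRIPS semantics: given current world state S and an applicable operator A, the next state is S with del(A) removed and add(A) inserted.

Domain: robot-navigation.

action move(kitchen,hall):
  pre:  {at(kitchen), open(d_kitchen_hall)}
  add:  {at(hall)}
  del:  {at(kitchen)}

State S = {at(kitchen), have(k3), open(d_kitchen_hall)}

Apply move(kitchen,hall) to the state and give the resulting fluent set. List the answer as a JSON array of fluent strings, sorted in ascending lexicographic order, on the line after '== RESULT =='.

Progress:
  pre ⊆ S: {at(kitchen), open(d_kitchen_hall)} ⊆ S  — applicable
  S \ del = {have(k3), open(d_kitchen_hall)}
  ∪ add   = {at(hall), have(k3), open(d_kitchen_hall)}

== RESULT ==
["at(hall)", "have(k3)", "open(d_kitchen_hall)"]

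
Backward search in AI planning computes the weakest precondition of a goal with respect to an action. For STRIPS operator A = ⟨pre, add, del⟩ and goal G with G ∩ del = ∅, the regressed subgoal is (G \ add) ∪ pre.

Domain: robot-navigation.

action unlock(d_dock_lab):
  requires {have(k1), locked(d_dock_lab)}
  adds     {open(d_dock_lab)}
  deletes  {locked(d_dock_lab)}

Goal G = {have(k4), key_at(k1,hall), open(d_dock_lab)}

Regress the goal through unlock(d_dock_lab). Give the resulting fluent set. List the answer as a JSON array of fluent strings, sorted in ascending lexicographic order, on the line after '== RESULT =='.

Regress:
  G ∩ del = {}  (empty — regression defined)
  G \ add = {have(k4), key_at(k1,hall), open(d_dock_lab)} \ {open(d_dock_lab)} = {have(k4), key_at(k1,hall)}
  ∪ pre   = {have(k4), key_at(k1,hall)} ∪ {have(k1), locked(d_dock_lab)}
          = {have(k1), have(k4), key_at(k1,hall), locked(d_dock_lab)}

== RESULT ==
["have(k1)", "have(k4)", "key_at(k1,hall)", "locked(d_dock_lab)"]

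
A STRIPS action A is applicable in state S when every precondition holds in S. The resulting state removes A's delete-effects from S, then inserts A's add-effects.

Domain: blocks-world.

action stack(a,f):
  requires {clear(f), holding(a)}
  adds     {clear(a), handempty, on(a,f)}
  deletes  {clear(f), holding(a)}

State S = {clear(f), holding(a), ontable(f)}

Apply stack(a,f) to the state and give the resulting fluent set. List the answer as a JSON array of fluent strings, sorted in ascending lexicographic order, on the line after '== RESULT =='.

Compute (S \ del) ∪ add:
  pre ⊆ S: {clear(f), holding(a)} ⊆ S  — applicable
  S \ del = {ontable(f)}
  ∪ add   = {clear(a), handempty, on(a,f), ontable(f)}

== RESULT ==
["clear(a)", "handempty", "on(a,f)", "ontable(f)"]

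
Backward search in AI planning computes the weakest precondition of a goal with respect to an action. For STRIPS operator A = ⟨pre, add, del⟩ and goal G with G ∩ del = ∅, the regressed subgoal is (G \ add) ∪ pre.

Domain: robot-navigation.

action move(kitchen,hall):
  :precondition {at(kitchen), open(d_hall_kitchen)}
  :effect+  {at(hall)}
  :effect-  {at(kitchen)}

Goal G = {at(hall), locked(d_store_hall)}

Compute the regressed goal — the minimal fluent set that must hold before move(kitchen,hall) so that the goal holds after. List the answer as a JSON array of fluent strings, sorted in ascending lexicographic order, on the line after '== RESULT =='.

Regress:
  G ∩ del = {}  (empty — regression defined)
  G \ add = {at(hall), locked(d_store_hall)} \ {at(hall)} = {locked(d_store_hall)}
  ∪ pre   = {locked(d_store_hall)} ∪ {at(kitchen), open(d_hall_kitchen)}
          = {at(kitchen), locked(d_store_hall), open(d_hall_kitchen)}

== RESULT ==
["at(kitchen)", "locked(d_store_hall)", "open(d_hall_kitchen)"]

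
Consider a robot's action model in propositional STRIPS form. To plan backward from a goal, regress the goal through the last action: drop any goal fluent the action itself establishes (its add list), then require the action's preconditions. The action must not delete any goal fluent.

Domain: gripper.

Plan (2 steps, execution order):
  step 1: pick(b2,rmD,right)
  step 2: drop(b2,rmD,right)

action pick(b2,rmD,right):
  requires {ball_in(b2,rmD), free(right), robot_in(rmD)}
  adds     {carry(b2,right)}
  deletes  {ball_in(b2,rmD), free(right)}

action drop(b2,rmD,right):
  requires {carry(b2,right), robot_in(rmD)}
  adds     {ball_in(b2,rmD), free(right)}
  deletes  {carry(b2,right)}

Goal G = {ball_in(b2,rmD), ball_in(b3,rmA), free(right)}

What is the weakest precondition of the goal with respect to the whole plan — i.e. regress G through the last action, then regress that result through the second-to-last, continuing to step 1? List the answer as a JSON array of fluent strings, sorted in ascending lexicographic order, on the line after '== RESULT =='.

Regress step by step:
  through step 2 (drop(b2,rmD,right)): drop {ball_in(b2,rmD), free(right)}, keep {ball_in(b3,rmA)}, require {carry(b2,right), robot_in(rmD)}
    → {ball_in(b3,rmA), carry(b2,right), robot_in(rmD)}
  through step 1 (pick(b2,rmD,right)): drop {carry(b2,right)}, keep {ball_in(b3,rmA), robot_in(rmD)}, require {ball_in(b2,rmD), free(right), robot_in(rmD)}
    → {ball_in(b2,rmD), ball_in(b3,rmA), free(right), robot_in(rmD)}

== RESULT ==
["ball_in(b2,rmD)", "ball_in(b3,rmA)", "free(right)", "robot_in(rmD)"]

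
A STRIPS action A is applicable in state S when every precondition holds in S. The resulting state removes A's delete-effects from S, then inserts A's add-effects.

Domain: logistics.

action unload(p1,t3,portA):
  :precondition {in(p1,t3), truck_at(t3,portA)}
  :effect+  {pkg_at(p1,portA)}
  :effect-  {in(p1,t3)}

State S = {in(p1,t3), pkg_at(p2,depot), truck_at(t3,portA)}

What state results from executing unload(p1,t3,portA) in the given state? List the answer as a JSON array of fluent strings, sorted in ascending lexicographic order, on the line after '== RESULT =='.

Progress:
  pre ⊆ S: {in(p1,t3), truck_at(t3,portA)} ⊆ S  — applicable
  S \ del = {pkg_at(p2,depot), truck_at(t3,portA)}
  ∪ add   = {pkg_at(p1,portA), pkg_at(p2,depot), truck_at(t3,portA)}

== RESULT ==
["pkg_at(p1,portA)", "pkg_at(p2,depot)", "truck_at(t3,portA)"]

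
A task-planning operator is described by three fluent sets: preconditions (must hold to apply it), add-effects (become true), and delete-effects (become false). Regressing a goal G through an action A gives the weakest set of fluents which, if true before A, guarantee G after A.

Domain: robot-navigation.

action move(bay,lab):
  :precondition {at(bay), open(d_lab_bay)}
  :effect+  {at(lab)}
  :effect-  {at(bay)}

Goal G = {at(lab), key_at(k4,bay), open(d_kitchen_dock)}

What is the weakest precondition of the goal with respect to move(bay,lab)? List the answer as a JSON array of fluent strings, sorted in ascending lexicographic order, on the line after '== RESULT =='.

Compute (G \ add) ∪ pre:
  G ∩ del = {}  (empty — regression defined)
  G \ add = {at(lab), key_at(k4,bay), open(d_kitchen_dock)} \ {at(lab)} = {key_at(k4,bay), open(d_kitchen_dock)}
  ∪ pre   = {key_at(k4,bay), open(d_kitchen_dock)} ∪ {at(bay), open(d_lab_bay)}
          = {at(bay), key_at(k4,bay), open(d_kitchen_dock), open(d_lab_bay)}

== RESULT ==
["at(bay)", "key_at(k4,bay)", "open(d_kitchen_dock)", "open(d_lab_bay)"]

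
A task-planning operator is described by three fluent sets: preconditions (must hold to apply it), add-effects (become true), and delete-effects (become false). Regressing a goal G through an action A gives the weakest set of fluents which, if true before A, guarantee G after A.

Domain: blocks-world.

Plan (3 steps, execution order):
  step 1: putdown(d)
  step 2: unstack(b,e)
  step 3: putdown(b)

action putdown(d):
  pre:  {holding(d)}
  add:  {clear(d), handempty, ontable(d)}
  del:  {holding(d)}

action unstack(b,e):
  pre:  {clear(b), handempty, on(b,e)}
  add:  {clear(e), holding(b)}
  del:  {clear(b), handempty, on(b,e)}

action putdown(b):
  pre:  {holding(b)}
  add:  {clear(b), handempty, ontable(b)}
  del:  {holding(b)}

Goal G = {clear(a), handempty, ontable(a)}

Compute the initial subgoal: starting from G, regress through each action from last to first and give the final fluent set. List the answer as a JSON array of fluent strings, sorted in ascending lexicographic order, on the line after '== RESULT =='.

Regress step by step:
  through step 3 (putdown(b)): drop {handempty}, keep {clear(a), ontable(a)}, require {holding(b)}
    → {clear(a), holding(b), ontable(a)}
  through step 2 (unstack(b,e)): drop {holding(b)}, keep {clear(a), ontable(a)}, require {clear(b), handempty, on(b,e)}
    → {clear(a), clear(b), handempty, on(b,e), ontable(a)}
  through step 1 (putdown(d)): drop {handempty}, keep {clear(a), clear(b), on(b,e), ontable(a)}, require {holding(d)}
    → {clear(a), clear(b), holding(d), on(b,e), ontable(a)}

== RESULT ==
["clear(a)", "clear(b)", "holding(d)", "on(b,e)", "ontable(a)"]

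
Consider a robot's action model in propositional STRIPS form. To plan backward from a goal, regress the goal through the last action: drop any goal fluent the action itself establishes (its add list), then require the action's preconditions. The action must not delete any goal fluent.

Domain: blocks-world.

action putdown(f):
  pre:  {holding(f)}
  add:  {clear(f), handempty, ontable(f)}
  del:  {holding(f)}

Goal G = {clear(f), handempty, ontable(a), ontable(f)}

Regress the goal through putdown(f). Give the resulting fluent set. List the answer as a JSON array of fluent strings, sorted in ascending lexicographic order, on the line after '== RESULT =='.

Regress:
  G ∩ del = {}  (empty — regression defined)
  G \ add = {clear(f), handempty, ontable(a), ontable(f)} \ {clear(f), handempty, ontable(f)} = {ontable(a)}
  ∪ pre   = {ontable(a)} ∪ {holding(f)}
          = {holding(f), ontable(a)}

== RESULT ==
["holding(f)", "ontable(a)"]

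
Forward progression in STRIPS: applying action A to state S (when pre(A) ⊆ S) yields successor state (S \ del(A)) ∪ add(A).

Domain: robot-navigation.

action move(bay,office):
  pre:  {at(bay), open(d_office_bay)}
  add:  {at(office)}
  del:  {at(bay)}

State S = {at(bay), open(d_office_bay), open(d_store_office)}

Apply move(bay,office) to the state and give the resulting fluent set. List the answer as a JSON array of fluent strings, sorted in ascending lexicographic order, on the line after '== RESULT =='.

Compute (S \ del) ∪ add:
  pre ⊆ S: {at(bay), open(d_office_bay)} ⊆ S  — applicable
  S \ del = {open(d_office_bay), open(d_store_office)}
  ∪ add   = {at(office), open(d_office_bay), open(d_store_office)}

== RESULT ==
["at(office)", "open(d_office_bay)", "open(d_store_office)"]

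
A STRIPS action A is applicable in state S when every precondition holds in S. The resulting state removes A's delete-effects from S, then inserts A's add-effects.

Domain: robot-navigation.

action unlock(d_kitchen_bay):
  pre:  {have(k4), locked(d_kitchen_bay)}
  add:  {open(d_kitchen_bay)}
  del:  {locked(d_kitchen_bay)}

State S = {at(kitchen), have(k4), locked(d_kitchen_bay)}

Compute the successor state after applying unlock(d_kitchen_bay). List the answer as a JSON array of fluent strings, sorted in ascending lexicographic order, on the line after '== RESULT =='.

Compute (S \ del) ∪ add:
  pre ⊆ S: {have(k4), locked(d_kitchen_bay)} ⊆ S  — applicable
  S \ del = {at(kitchen), have(k4)}
  ∪ add   = {at(kitchen), have(k4), open(d_kitchen_bay)}

== RESULT ==
["at(kitchen)", "have(k4)", "open(d_kitchen_bay)"]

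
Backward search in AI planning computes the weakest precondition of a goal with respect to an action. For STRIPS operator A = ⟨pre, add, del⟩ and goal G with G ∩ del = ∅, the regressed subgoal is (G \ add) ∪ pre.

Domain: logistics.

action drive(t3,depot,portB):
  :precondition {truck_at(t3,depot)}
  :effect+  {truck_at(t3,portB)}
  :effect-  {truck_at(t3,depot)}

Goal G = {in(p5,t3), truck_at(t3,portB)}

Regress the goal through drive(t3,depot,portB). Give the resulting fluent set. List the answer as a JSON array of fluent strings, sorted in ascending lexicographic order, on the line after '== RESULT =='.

Regress:
  G ∩ del = {}  (empty — regression defined)
  G \ add = {in(p5,t3), truck_at(t3,portB)} \ {truck_at(t3,portB)} = {in(p5,t3)}
  ∪ pre   = {in(p5,t3)} ∪ {truck_at(t3,depot)}
          = {in(p5,t3), truck_at(t3,depot)}

== RESULT ==
["in(p5,t3)", "truck_at(t3,depot)"]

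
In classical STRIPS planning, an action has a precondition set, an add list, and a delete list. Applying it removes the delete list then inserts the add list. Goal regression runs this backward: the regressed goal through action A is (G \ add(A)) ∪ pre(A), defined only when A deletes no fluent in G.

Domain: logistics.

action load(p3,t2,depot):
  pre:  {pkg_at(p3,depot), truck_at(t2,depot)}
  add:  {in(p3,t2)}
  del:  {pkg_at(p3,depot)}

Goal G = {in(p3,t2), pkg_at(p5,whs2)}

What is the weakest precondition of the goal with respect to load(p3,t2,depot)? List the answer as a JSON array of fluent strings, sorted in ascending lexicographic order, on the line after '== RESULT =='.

Regress:
  G ∩ del = {}  (empty — regression defined)
  G \ add = {in(p3,t2), pkg_at(p5,whs2)} \ {in(p3,t2)} = {pkg_at(p5,whs2)}
  ∪ pre   = {pkg_at(p5,whs2)} ∪ {pkg_at(p3,depot), truck_at(t2,depot)}
          = {pkg_at(p3,depot), pkg_at(p5,whs2), truck_at(t2,depot)}

== RESULT ==
["pkg_at(p3,depot)", "pkg_at(p5,whs2)", "truck_at(t2,depot)"]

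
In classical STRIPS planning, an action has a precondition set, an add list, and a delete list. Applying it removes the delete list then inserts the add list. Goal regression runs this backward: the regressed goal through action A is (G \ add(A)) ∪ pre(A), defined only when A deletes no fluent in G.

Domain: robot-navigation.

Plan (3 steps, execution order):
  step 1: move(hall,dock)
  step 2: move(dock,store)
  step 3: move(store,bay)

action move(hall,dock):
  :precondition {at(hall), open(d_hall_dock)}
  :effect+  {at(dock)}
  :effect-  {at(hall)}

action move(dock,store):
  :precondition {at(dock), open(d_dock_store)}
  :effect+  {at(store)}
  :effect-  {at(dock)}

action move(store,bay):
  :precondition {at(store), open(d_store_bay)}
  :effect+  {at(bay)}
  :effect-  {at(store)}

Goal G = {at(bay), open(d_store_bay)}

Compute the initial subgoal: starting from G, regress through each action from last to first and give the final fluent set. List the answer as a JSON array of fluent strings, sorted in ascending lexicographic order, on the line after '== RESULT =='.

Regress step by step:
  through step 3 (move(store,bay)): drop {at(bay)}, keep {open(d_store_bay)}, require {at(store), open(d_store_bay)}
    → {at(store), open(d_store_bay)}
  through step 2 (move(dock,store)): drop {at(store)}, keep {open(d_store_bay)}, require {at(dock), open(d_dock_store)}
    → {at(dock), open(d_dock_store), open(d_store_bay)}
  through step 1 (move(hall,dock)): drop {at(dock)}, keep {open(d_dock_store), open(d_store_bay)}, require {at(hall), open(d_hall_dock)}
    → {at(hall), open(d_dock_store), open(d_hall_dock), open(d_store_bay)}

== RESULT ==
["at(hall)", "open(d_dock_store)", "open(d_hall_dock)", "open(d_store_bay)"]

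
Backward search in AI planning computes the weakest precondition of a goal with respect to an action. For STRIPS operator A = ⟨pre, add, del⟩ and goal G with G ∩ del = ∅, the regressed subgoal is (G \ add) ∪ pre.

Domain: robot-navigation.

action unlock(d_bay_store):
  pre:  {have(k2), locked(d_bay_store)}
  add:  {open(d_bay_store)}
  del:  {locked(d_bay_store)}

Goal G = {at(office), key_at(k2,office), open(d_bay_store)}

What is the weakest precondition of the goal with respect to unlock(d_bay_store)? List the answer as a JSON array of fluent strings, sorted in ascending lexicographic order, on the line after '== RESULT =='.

Regress:
  G ∩ del = {}  (empty — regression defined)
  G \ add = {at(office), key_at(k2,office), open(d_bay_store)} \ {open(d_bay_store)} = {at(office), key_at(k2,office)}
  ∪ pre   = {at(office), key_at(k2,office)} ∪ {have(k2), locked(d_bay_store)}
          = {at(office), have(k2), key_at(k2,office), locked(d_bay_store)}

== RESULT ==
["at(office)", "have(k2)", "key_at(k2,office)", "locked(d_bay_store)"]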